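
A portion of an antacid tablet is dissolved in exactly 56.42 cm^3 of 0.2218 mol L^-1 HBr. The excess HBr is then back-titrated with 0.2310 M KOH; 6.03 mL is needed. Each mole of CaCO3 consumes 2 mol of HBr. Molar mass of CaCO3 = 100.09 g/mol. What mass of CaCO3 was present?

Total n(HBr) added = 0.2218 x 0.05642 = 0.01251 mol.
n(KOH) used = 0.2310 x 0.006030 = 0.001393 mol, which equals the excess n(HBr).
So n(HBr) consumed by the sample = 0.01251 - 0.001393 = 0.01112 mol.
n(CaCO3) = 0.01112 / 2 = 0.005561 mol.
mass = 0.005561 mol x 100.09 g/mol = 0.557 g.

0.557 g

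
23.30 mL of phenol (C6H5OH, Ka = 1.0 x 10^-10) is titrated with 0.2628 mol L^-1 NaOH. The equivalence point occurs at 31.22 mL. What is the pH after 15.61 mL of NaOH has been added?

15.61 mL is exactly half the equivalence volume (31.22/2), i.e. the half-equivalence point.
There, n(HA) = n(A^-), so pH = pKa = -log(1.0 x 10^-10) = 10.00.

10.00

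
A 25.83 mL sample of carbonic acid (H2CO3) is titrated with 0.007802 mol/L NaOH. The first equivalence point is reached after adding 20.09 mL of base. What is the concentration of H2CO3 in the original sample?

n(NaOH) = 0.007802 x 0.02009 = 0.0001567 mol.
At the first equivalence point, 1 mol OH^- react per mol H2CO3, so n(H2CO3) = 0.0001567 / 1 = 0.0001567 mol.
[H2CO3] = 0.0001567 / 0.02583 L = 0.00607 M.

0.00607 M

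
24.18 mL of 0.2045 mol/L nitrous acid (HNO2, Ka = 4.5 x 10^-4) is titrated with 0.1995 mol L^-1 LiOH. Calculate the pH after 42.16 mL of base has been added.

12.72

n(acid) = 0.2045 x 0.02418 = 0.004945 mol; n(LiOH) added = 0.1995 x 0.04216 = 0.008411 mol.
Base is in excess by 0.008411 - 0.004945 = 0.003466 mol in a total volume of 0.06634 L.
[OH^-] = 0.003466/0.06634 = 0.05225 M, so pOH = 1.28 and pH = 14.00 - 1.28 = 12.72.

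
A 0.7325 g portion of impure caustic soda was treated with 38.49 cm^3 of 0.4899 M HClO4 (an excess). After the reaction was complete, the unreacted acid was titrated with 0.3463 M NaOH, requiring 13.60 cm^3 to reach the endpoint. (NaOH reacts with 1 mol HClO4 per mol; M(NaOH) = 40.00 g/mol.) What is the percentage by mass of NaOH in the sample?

77.3%

Total n(HClO4) added = 0.4899 x 0.03849 = 0.01886 mol.
n(NaOH) used = 0.3463 x 0.01360 = 0.004710 mol, which equals the excess n(HClO4).
So n(HClO4) consumed by the sample = 0.01886 - 0.004710 = 0.01415 mol.
n(NaOH) = 0.01415 / 1 = 0.01415 mol.
mass NaOH = 0.01415 x 40.00 = 0.5659 g, so %NaOH = 0.5659/0.7325 x 100 = 77.3%.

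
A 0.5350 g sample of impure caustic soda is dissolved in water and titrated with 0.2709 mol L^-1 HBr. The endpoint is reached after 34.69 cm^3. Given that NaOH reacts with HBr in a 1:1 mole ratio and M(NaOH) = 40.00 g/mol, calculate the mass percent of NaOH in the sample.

n(HBr) = 0.2709 x 0.03469 = 0.009398 mol.
n(NaOH) = 0.009398 / 1 = 0.009398 mol.
mass of NaOH = 0.009398 x 40.00 = 0.3759 g.
% purity = 0.3759 / 0.5350 x 100 = 70.3%.

70.3%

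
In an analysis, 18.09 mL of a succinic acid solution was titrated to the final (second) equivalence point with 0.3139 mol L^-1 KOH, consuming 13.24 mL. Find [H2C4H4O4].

0.115 M

n(KOH) = 0.3139 x 0.01324 = 0.004156 mol.
At the final (second) equivalence point, 2 mol OH^- react per mol H2C4H4O4, so n(H2C4H4O4) = 0.004156 / 2 = 0.002078 mol.
[H2C4H4O4] = 0.002078 / 0.01809 L = 0.115 M.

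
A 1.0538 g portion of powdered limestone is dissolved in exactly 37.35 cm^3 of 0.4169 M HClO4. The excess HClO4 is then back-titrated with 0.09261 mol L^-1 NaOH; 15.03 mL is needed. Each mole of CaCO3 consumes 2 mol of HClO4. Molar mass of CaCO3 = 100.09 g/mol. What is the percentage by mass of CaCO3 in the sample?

Total n(HClO4) added = 0.4169 x 0.03735 = 0.01557 mol.
n(NaOH) used = 0.09261 x 0.01503 = 0.001392 mol, which equals the excess n(HClO4).
So n(HClO4) consumed by the sample = 0.01557 - 0.001392 = 0.01418 mol.
n(CaCO3) = 0.01418 / 2 = 0.007090 mol.
mass CaCO3 = 0.007090 x 100.09 = 0.7096 g, so %CaCO3 = 0.7096/1.0538 x 100 = 67.3%.

67.3%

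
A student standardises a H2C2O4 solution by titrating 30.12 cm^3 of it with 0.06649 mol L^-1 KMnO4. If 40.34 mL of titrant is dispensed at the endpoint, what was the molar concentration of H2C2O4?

n(KMnO4) = 0.06649 x 0.04034 = 0.002682 mol.
From the balanced equation, 2 mol KMnO4 reacts with 5 mol H2C2O4, so n(H2C2O4) = 0.002682 x 5/2 = 0.006706 mol.
[H2C2O4] = 0.006706 / 0.03012 L = 0.223 M.

0.223 M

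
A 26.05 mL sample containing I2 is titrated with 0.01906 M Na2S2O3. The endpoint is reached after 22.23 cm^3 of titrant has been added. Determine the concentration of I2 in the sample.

0.00813 M

n(Na2S2O3) = 0.01906 x 0.02223 = 0.0004237 mol.
From the balanced equation, 2 mol Na2S2O3 reacts with 1 mol I2, so n(I2) = 0.0004237 x 1/2 = 0.0002119 mol.
[I2] = 0.0002119 / 0.02605 L = 0.00813 M.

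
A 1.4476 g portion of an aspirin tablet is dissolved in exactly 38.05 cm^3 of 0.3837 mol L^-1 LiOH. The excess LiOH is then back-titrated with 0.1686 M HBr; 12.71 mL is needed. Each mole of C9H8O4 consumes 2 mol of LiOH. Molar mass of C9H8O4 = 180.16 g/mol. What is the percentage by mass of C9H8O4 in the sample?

Total n(LiOH) added = 0.3837 x 0.03805 = 0.01460 mol.
n(HBr) used = 0.1686 x 0.01271 = 0.002143 mol, which equals the excess n(LiOH).
So n(LiOH) consumed by the sample = 0.01460 - 0.002143 = 0.01246 mol.
n(C9H8O4) = 0.01246 / 2 = 0.006228 mol.
mass C9H8O4 = 0.006228 x 180.16 = 1.122 g, so %C9H8O4 = 1.122/1.4476 x 100 = 77.5%.

77.5%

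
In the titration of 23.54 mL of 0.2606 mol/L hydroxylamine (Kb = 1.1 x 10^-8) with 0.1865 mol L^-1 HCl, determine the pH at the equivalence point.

n(NH2OH) = 0.2606 x 0.02354 = 0.006135 mol; V(HCl) at equivalence = 0.006135/0.1865 = 0.03289 L.
At equivalence the base is fully converted to NH3OH+; total volume = 0.05643 L, so [NH3OH+] = 0.006135/0.05643 = 0.1087 M.
Ka(NH3OH+) = Kw/Kb = 1.0e-14 / 1.1 x 10^-8 = 9.09e-7.
[H^+] = sqrt(Ka x [NH3OH+]) = sqrt(9.09e-7 x 0.1087) = 0.000314 M.
pH = -log(0.000314) = 3.50.

3.50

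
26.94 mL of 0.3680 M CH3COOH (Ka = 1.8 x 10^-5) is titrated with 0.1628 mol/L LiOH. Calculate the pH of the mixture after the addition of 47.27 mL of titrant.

Initial n(CH3COOH) = 0.3680 x 0.02694 = 0.009914 mol.
n(LiOH) added = 0.1628 x 0.04727 = 0.007696 mol, converting that many moles of CH3COOH to CH3COO-.
Remaining n(CH3COOH) = 0.002218 mol; n(CH3COO-) = 0.007696 mol.
By Henderson-Hasselbalch, pH = pKa + log([A^-]/[HA]) = 4.74 + log(0.007696/0.002218) = 4.74 + (+0.54) = 5.28.

5.28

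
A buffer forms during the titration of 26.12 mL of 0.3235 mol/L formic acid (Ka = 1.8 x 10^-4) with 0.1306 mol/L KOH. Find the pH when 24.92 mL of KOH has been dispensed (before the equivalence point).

Initial n(HCOOH) = 0.3235 x 0.02612 = 0.008450 mol.
n(KOH) added = 0.1306 x 0.02492 = 0.003255 mol, converting that many moles of HCOOH to HCOO-.
Remaining n(HCOOH) = 0.005195 mol; n(HCOO-) = 0.003255 mol.
By Henderson-Hasselbalch, pH = pKa + log([A^-]/[HA]) = 3.74 + log(0.003255/0.005195) = 3.74 + (-0.20) = 3.54.

3.54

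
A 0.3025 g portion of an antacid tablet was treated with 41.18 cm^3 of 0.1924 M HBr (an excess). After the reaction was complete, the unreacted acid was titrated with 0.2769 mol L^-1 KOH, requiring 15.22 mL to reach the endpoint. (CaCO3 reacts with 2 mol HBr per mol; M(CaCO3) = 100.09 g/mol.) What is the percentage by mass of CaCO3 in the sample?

Total n(HBr) added = 0.1924 x 0.04118 = 0.007923 mol.
n(KOH) used = 0.2769 x 0.01522 = 0.004214 mol, which equals the excess n(HBr).
So n(HBr) consumed by the sample = 0.007923 - 0.004214 = 0.003709 mol.
n(CaCO3) = 0.003709 / 2 = 0.001854 mol.
mass CaCO3 = 0.001854 x 100.09 = 0.1856 g, so %CaCO3 = 0.1856/0.3025 x 100 = 61.4%.

61.4%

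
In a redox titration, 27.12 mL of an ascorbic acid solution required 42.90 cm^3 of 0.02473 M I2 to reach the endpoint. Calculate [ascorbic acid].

0.0391 M

n(I2) = 0.02473 x 0.04290 = 0.001061 mol.
From the balanced equation, 1 mol I2 reacts with 1 mol ascorbic acid, so n(ascorbic acid) = 0.001061 x 1/1 = 0.001061 mol.
[ascorbic acid] = 0.001061 / 0.02712 L = 0.0391 M.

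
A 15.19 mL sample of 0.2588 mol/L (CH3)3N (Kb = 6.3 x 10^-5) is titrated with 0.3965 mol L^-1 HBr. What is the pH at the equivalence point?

5.30

n((CH3)3N) = 0.2588 x 0.01519 = 0.003931 mol; V(HBr) at equivalence = 0.003931/0.3965 = 0.009915 L.
At equivalence the base is fully converted to (CH3)3NH+; total volume = 0.02510 L, so [(CH3)3NH+] = 0.003931/0.02510 = 0.1566 M.
Ka((CH3)3NH+) = Kw/Kb = 1.0e-14 / 6.3 x 10^-5 = 1.59e-10.
[H^+] = sqrt(Ka x [(CH3)3NH+]) = sqrt(1.59e-10 x 0.1566) = 4.99e-6 M.
pH = -log(4.99e-6) = 5.30.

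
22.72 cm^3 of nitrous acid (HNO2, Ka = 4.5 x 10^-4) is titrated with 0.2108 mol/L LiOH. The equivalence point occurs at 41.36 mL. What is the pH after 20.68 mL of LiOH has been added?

20.68 mL is exactly half the equivalence volume (41.36/2), i.e. the half-equivalence point.
There, n(HA) = n(A^-), so pH = pKa = -log(4.5 x 10^-4) = 3.35.

3.35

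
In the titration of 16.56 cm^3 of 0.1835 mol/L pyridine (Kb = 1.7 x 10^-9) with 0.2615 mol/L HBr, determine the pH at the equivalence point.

3.10

n(C5H5N) = 0.1835 x 0.01656 = 0.003039 mol; V(HBr) at equivalence = 0.003039/0.2615 = 0.01162 L.
At equivalence the base is fully converted to C5H5NH+; total volume = 0.02818 L, so [C5H5NH+] = 0.003039/0.02818 = 0.1078 M.
Ka(C5H5NH+) = Kw/Kb = 1.0e-14 / 1.7 x 10^-9 = 5.88e-6.
[H^+] = sqrt(Ka x [C5H5NH+]) = sqrt(5.88e-6 x 0.1078) = 0.000796 M.
pH = -log(0.000796) = 3.10.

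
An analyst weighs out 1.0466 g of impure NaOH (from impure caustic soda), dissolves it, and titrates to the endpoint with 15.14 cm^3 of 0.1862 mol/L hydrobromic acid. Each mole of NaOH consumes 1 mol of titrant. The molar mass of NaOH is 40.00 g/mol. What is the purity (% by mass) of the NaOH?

n(HBr) = 0.1862 x 0.01514 = 0.002819 mol.
n(NaOH) = 0.002819 / 1 = 0.002819 mol.
mass of NaOH = 0.002819 x 40.00 = 0.1128 g.
% purity = 0.1128 / 1.0466 x 100 = 10.8%.

10.8%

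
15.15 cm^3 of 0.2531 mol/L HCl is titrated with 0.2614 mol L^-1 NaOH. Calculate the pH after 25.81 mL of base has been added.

n(acid) = 0.2531 x 0.01515 = 0.003834 mol; n(NaOH) added = 0.2614 x 0.02581 = 0.006747 mol.
Base is in excess by 0.006747 - 0.003834 = 0.002912 mol in a total volume of 0.04096 L.
[OH^-] = 0.002912/0.04096 = 0.07110 M, so pOH = 1.15 and pH = 14.00 - 1.15 = 12.85.

12.85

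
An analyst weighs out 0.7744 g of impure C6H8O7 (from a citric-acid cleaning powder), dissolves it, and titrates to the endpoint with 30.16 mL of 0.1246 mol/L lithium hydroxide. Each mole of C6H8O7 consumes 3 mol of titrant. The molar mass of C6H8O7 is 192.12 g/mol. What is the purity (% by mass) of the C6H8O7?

n(LiOH) = 0.1246 x 0.03016 = 0.003758 mol.
n(C6H8O7) = 0.003758 / 3 = 0.001253 mol.
mass of C6H8O7 = 0.001253 x 192.12 = 0.2407 g.
% purity = 0.2407 / 0.7744 x 100 = 31.1%.

31.1%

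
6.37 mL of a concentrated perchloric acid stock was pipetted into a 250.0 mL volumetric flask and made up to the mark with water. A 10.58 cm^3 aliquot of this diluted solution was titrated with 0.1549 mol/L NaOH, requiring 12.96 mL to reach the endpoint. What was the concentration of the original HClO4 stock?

n(NaOH) = 0.1549 x 0.01296 = 0.002008 mol.
n(HClO4) in the aliquot = 0.002008 mol.
[diluted HClO4] = 0.002008 / 0.01058 = 0.1897 M.
Dilution factor = 250.0/6.370 = 39.25, so [stock] = 0.1897 x 39.25 = 7.45 M.

7.45 M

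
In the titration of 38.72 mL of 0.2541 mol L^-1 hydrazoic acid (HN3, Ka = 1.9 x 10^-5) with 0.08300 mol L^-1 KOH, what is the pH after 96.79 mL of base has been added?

Initial n(HN3) = 0.2541 x 0.03872 = 0.009839 mol.
n(KOH) added = 0.08300 x 0.09679 = 0.008034 mol, converting that many moles of HN3 to N3-.
Remaining n(HN3) = 0.001805 mol; n(N3-) = 0.008034 mol.
By Henderson-Hasselbalch, pH = pKa + log([A^-]/[HA]) = 4.72 + log(0.008034/0.001805) = 4.72 + (+0.65) = 5.37.

5.37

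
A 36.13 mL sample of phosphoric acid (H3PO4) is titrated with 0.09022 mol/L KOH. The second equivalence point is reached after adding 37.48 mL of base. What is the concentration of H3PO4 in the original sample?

0.0468 M

n(KOH) = 0.09022 x 0.03748 = 0.003381 mol.
At the second equivalence point, 2 mol OH^- react per mol H3PO4, so n(H3PO4) = 0.003381 / 2 = 0.001691 mol.
[H3PO4] = 0.001691 / 0.03613 L = 0.0468 M.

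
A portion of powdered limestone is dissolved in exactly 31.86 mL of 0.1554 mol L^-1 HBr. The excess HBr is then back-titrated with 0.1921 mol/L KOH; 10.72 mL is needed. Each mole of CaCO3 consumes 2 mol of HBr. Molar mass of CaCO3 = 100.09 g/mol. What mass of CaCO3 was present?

Total n(HBr) added = 0.1554 x 0.03186 = 0.004951 mol.
n(KOH) used = 0.1921 x 0.01072 = 0.002059 mol, which equals the excess n(HBr).
So n(HBr) consumed by the sample = 0.004951 - 0.002059 = 0.002892 mol.
n(CaCO3) = 0.002892 / 2 = 0.001446 mol.
mass = 0.001446 mol x 100.09 g/mol = 0.145 g.

0.145 g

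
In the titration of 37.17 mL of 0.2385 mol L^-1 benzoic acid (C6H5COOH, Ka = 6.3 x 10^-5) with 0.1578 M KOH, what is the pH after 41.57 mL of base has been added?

4.65

Initial n(C6H5COOH) = 0.2385 x 0.03717 = 0.008865 mol.
n(KOH) added = 0.1578 x 0.04157 = 0.006560 mol, converting that many moles of C6H5COOH to C6H5COO-.
Remaining n(C6H5COOH) = 0.002305 mol; n(C6H5COO-) = 0.006560 mol.
By Henderson-Hasselbalch, pH = pKa + log([A^-]/[HA]) = 4.20 + log(0.006560/0.002305) = 4.20 + (+0.45) = 4.65.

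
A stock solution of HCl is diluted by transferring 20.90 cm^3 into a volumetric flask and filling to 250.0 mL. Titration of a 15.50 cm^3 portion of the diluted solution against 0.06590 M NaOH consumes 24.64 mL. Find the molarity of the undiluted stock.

n(NaOH) = 0.06590 x 0.02464 = 0.001624 mol.
n(HCl) in the aliquot = 0.001624 mol.
[diluted HCl] = 0.001624 / 0.01550 = 0.1048 M.
Dilution factor = 250.0/20.90 = 11.96, so [stock] = 0.1048 x 11.96 = 1.25 M.

1.25 M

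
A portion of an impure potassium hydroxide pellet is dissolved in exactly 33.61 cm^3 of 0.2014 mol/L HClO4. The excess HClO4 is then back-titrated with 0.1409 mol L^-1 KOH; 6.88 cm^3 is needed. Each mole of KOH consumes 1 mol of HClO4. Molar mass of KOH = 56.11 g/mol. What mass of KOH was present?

0.325 g

Total n(HClO4) added = 0.2014 x 0.03361 = 0.006769 mol.
n(KOH) used = 0.1409 x 0.006880 = 0.0009694 mol, which equals the excess n(HClO4).
So n(HClO4) consumed by the sample = 0.006769 - 0.0009694 = 0.005800 mol.
n(KOH) = 0.005800 / 1 = 0.005800 mol.
mass = 0.005800 mol x 56.11 g/mol = 0.325 g.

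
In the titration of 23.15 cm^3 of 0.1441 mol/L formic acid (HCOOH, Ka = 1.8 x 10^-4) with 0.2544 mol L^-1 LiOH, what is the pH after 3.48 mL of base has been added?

Initial n(HCOOH) = 0.1441 x 0.02315 = 0.003336 mol.
n(LiOH) added = 0.2544 x 0.003480 = 0.0008853 mol, converting that many moles of HCOOH to HCOO-.
Remaining n(HCOOH) = 0.002451 mol; n(HCOO-) = 0.0008853 mol.
By Henderson-Hasselbalch, pH = pKa + log([A^-]/[HA]) = 3.74 + log(0.0008853/0.002451) = 3.74 + (-0.44) = 3.30.

3.30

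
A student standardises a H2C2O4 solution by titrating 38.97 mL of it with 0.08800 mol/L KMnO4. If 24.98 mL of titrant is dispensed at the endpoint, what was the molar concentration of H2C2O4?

0.141 M

n(KMnO4) = 0.08800 x 0.02498 = 0.002198 mol.
From the balanced equation, 2 mol KMnO4 reacts with 5 mol H2C2O4, so n(H2C2O4) = 0.002198 x 5/2 = 0.005496 mol.
[H2C2O4] = 0.005496 / 0.03897 L = 0.141 M.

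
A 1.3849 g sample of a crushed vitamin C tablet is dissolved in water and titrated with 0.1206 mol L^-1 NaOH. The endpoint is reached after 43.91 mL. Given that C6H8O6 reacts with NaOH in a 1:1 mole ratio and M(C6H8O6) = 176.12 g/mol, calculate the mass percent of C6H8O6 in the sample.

67.3%

n(NaOH) = 0.1206 x 0.04391 = 0.005296 mol.
n(C6H8O6) = 0.005296 / 1 = 0.005296 mol.
mass of C6H8O6 = 0.005296 x 176.12 = 0.9327 g.
% purity = 0.9327 / 1.3849 x 100 = 67.3%.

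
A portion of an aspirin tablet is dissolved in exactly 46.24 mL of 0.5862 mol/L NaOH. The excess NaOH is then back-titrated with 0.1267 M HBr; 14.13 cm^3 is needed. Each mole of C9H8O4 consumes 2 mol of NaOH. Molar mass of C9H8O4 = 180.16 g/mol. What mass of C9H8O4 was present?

Total n(NaOH) added = 0.5862 x 0.04624 = 0.02711 mol.
n(HBr) used = 0.1267 x 0.01413 = 0.001790 mol, which equals the excess n(NaOH).
So n(NaOH) consumed by the sample = 0.02711 - 0.001790 = 0.02532 mol.
n(C9H8O4) = 0.02532 / 2 = 0.01266 mol.
mass = 0.01266 mol x 180.16 g/mol = 2.28 g.

2.28 g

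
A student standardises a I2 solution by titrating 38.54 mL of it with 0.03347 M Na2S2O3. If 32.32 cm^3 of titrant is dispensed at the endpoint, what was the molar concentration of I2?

n(Na2S2O3) = 0.03347 x 0.03232 = 0.001082 mol.
From the balanced equation, 2 mol Na2S2O3 reacts with 1 mol I2, so n(I2) = 0.001082 x 1/2 = 0.0005409 mol.
[I2] = 0.0005409 / 0.03854 L = 0.0140 M.

0.0140 M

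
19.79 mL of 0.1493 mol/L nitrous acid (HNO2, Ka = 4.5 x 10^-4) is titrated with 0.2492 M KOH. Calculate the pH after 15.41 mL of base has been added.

n(acid) = 0.1493 x 0.01979 = 0.002955 mol; n(KOH) added = 0.2492 x 0.01541 = 0.003840 mol.
Base is in excess by 0.003840 - 0.002955 = 0.0008855 mol in a total volume of 0.03520 L.
[OH^-] = 0.0008855/0.03520 = 0.02516 M, so pOH = 1.60 and pH = 14.00 - 1.60 = 12.40.

12.40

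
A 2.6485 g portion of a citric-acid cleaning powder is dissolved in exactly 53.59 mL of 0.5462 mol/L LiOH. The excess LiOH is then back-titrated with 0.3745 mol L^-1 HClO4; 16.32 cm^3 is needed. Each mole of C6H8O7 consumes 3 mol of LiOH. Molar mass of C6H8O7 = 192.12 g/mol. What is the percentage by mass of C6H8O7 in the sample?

56.0%

Total n(LiOH) added = 0.5462 x 0.05359 = 0.02927 mol.
n(HClO4) used = 0.3745 x 0.01632 = 0.006112 mol, which equals the excess n(LiOH).
So n(LiOH) consumed by the sample = 0.02927 - 0.006112 = 0.02316 mol.
n(C6H8O7) = 0.02316 / 3 = 0.007720 mol.
mass C6H8O7 = 0.007720 x 192.12 = 1.483 g, so %C6H8O7 = 1.483/2.6485 x 100 = 56.0%.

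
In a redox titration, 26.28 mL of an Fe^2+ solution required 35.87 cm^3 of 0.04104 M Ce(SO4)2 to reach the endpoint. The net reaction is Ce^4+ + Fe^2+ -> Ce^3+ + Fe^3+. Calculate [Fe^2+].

n(Ce(SO4)2) = 0.04104 x 0.03587 = 0.001472 mol.
From the balanced equation, 1 mol Ce(SO4)2 reacts with 1 mol Fe^2+, so n(Fe^2+) = 0.001472 x 1/1 = 0.001472 mol.
[Fe^2+] = 0.001472 / 0.02628 L = 0.0560 M.

0.0560 M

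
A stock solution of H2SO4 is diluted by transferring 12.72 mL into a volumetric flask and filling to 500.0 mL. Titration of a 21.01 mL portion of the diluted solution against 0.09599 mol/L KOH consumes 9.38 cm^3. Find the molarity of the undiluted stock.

n(KOH) = 0.09599 x 0.009380 = 0.0009004 mol.
n(H2SO4) in the aliquot = 0.0009004 x 1/2 = 0.0004502 mol.
[diluted H2SO4] = 0.0004502 / 0.02101 = 0.02143 M.
Dilution factor = 500.0/12.72 = 39.31, so [stock] = 0.02143 x 39.31 = 0.842 M.

0.842 M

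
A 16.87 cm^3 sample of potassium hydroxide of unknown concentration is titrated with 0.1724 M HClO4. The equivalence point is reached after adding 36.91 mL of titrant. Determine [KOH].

n(HClO4) delivered = 0.1724 x 0.03691 = 0.006363 mol.
For a 1:1 reaction, n(KOH) = 0.006363 mol.
[KOH] = 0.006363 mol / 0.01687 L = 0.377 M.

0.377 M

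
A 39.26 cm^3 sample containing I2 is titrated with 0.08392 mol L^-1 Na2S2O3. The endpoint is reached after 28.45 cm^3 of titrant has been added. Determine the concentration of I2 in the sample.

0.0304 M

n(Na2S2O3) = 0.08392 x 0.02845 = 0.002388 mol.
From the balanced equation, 2 mol Na2S2O3 reacts with 1 mol I2, so n(I2) = 0.002388 x 1/2 = 0.001194 mol.
[I2] = 0.001194 / 0.03926 L = 0.0304 M.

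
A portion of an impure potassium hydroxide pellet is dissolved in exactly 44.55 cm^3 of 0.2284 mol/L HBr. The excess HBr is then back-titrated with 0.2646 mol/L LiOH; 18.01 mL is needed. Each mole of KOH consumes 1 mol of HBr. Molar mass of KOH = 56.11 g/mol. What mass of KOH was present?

0.304 g

Total n(HBr) added = 0.2284 x 0.04455 = 0.01018 mol.
n(LiOH) used = 0.2646 x 0.01801 = 0.004765 mol, which equals the excess n(HBr).
So n(HBr) consumed by the sample = 0.01018 - 0.004765 = 0.005410 mol.
n(KOH) = 0.005410 / 1 = 0.005410 mol.
mass = 0.005410 mol x 56.11 g/mol = 0.304 g.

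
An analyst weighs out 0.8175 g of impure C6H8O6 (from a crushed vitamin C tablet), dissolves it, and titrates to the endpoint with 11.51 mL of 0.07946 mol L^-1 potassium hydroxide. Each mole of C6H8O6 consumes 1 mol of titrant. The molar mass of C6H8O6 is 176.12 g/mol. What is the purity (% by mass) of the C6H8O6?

n(KOH) = 0.07946 x 0.01151 = 0.0009146 mol.
n(C6H8O6) = 0.0009146 / 1 = 0.0009146 mol.
mass of C6H8O6 = 0.0009146 x 176.12 = 0.1611 g.
% purity = 0.1611 / 0.8175 x 100 = 19.7%.

19.7%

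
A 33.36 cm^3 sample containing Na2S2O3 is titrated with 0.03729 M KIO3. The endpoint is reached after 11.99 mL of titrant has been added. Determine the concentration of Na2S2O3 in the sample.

0.0804 M

n(KIO3) = 0.03729 x 0.01199 = 0.0004471 mol.
From the balanced equation, 1 mol KIO3 reacts with 6 mol Na2S2O3, so n(Na2S2O3) = 0.0004471 x 6/1 = 0.002683 mol.
[Na2S2O3] = 0.002683 / 0.03336 L = 0.0804 M.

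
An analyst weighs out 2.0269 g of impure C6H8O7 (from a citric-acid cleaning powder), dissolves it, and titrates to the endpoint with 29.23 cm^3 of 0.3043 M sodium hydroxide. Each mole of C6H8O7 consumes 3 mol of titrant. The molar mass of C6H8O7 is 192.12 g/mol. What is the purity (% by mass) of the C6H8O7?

28.1%

n(NaOH) = 0.3043 x 0.02923 = 0.008895 mol.
n(C6H8O7) = 0.008895 / 3 = 0.002965 mol.
mass of C6H8O7 = 0.002965 x 192.12 = 0.5696 g.
% purity = 0.5696 / 2.0269 x 100 = 28.1%.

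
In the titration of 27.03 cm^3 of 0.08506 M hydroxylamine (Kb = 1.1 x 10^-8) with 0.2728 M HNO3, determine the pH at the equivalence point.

n(NH2OH) = 0.08506 x 0.02703 = 0.002299 mol; V(HNO3) at equivalence = 0.002299/0.2728 = 0.008428 L.
At equivalence the base is fully converted to NH3OH+; total volume = 0.03546 L, so [NH3OH+] = 0.002299/0.03546 = 0.06484 M.
Ka(NH3OH+) = Kw/Kb = 1.0e-14 / 1.1 x 10^-8 = 9.09e-7.
[H^+] = sqrt(Ka x [NH3OH+]) = sqrt(9.09e-7 x 0.06484) = 0.000243 M.
pH = -log(0.000243) = 3.61.

3.61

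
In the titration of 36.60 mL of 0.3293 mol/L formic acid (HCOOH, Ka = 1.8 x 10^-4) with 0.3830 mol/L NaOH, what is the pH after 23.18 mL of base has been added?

Initial n(HCOOH) = 0.3293 x 0.03660 = 0.01205 mol.
n(NaOH) added = 0.3830 x 0.02318 = 0.008878 mol, converting that many moles of HCOOH to HCOO-.
Remaining n(HCOOH) = 0.003174 mol; n(HCOO-) = 0.008878 mol.
By Henderson-Hasselbalch, pH = pKa + log([A^-]/[HA]) = 3.74 + log(0.008878/0.003174) = 3.74 + (+0.45) = 4.19.

4.19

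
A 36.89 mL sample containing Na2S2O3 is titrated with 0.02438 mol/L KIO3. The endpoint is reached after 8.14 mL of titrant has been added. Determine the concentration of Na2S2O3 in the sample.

0.0323 M

n(KIO3) = 0.02438 x 0.008140 = 0.0001985 mol.
From the balanced equation, 1 mol KIO3 reacts with 6 mol Na2S2O3, so n(Na2S2O3) = 0.0001985 x 6/1 = 0.001191 mol.
[Na2S2O3] = 0.001191 / 0.03689 L = 0.0323 M.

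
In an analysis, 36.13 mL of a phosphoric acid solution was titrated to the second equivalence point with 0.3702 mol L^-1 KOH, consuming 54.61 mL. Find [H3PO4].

n(KOH) = 0.3702 x 0.05461 = 0.02022 mol.
At the second equivalence point, 2 mol OH^- react per mol H3PO4, so n(H3PO4) = 0.02022 / 2 = 0.01011 mol.
[H3PO4] = 0.01011 / 0.03613 L = 0.280 M.

0.280 M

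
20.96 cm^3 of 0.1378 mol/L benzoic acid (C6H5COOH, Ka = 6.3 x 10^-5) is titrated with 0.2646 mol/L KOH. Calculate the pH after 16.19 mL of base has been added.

12.57

n(acid) = 0.1378 x 0.02096 = 0.002888 mol; n(KOH) added = 0.2646 x 0.01619 = 0.004284 mol.
Base is in excess by 0.004284 - 0.002888 = 0.001396 mol in a total volume of 0.03715 L.
[OH^-] = 0.001396/0.03715 = 0.03757 M, so pOH = 1.43 and pH = 14.00 - 1.43 = 12.57.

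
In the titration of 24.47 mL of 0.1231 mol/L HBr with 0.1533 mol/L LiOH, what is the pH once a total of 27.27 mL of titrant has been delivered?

12.35

n(acid) = 0.1231 x 0.02447 = 0.003012 mol; n(LiOH) added = 0.1533 x 0.02727 = 0.004180 mol.
Base is in excess by 0.004180 - 0.003012 = 0.001168 mol in a total volume of 0.05174 L.
[OH^-] = 0.001168/0.05174 = 0.02258 M, so pOH = 1.65 and pH = 14.00 - 1.65 = 12.35.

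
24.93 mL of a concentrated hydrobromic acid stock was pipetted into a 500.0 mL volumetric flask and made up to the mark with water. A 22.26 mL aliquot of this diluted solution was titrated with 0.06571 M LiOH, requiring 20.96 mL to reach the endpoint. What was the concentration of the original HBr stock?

1.24 M

n(LiOH) = 0.06571 x 0.02096 = 0.001377 mol.
n(HBr) in the aliquot = 0.001377 mol.
[diluted HBr] = 0.001377 / 0.02226 = 0.06187 M.
Dilution factor = 500.0/24.93 = 20.06, so [stock] = 0.06187 x 20.06 = 1.24 M.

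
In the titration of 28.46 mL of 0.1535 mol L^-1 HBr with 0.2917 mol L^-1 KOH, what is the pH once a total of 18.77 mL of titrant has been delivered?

12.37

n(acid) = 0.1535 x 0.02846 = 0.004369 mol; n(KOH) added = 0.2917 x 0.01877 = 0.005475 mol.
Base is in excess by 0.005475 - 0.004369 = 0.001107 mol in a total volume of 0.04723 L.
[OH^-] = 0.001107/0.04723 = 0.02343 M, so pOH = 1.63 and pH = 14.00 - 1.63 = 12.37.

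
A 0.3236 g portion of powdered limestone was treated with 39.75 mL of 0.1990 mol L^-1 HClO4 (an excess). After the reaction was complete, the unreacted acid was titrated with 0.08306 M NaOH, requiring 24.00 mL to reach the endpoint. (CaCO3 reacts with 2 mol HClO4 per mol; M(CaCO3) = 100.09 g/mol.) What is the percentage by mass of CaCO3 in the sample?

Total n(HClO4) added = 0.1990 x 0.03975 = 0.007910 mol.
n(NaOH) used = 0.08306 x 0.02400 = 0.001993 mol, which equals the excess n(HClO4).
So n(HClO4) consumed by the sample = 0.007910 - 0.001993 = 0.005917 mol.
n(CaCO3) = 0.005917 / 2 = 0.002958 mol.
mass CaCO3 = 0.002958 x 100.09 = 0.2961 g, so %CaCO3 = 0.2961/0.3236 x 100 = 91.5%.

91.5%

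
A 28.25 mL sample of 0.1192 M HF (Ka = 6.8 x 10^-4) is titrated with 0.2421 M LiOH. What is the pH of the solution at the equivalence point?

8.03

n(HF) = 0.1192 x 0.02825 = 0.003367 mol; V(LiOH) at equivalence = 0.003367/0.2421 = 0.01391 L.
At equivalence all the acid is converted to F-; total volume = 0.02825 + 0.01391 = 0.04216 L, so [F-] = 0.003367/0.04216 = 0.07987 M.
Kb = Kw/Ka = 1.0e-14 / 6.8 x 10^-4 = 1.47e-11.
[OH^-] = sqrt(Kb x [F-]) = sqrt(1.47e-11 x 0.07987) = 1.08e-6 M.
pOH = 5.97, so pH = 14.00 - 5.97 = 8.03.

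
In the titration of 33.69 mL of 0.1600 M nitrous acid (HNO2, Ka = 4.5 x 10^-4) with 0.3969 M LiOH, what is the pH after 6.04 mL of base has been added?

Initial n(HNO2) = 0.1600 x 0.03369 = 0.005390 mol.
n(LiOH) added = 0.3969 x 0.006040 = 0.002397 mol, converting that many moles of HNO2 to NO2-.
Remaining n(HNO2) = 0.002993 mol; n(NO2-) = 0.002397 mol.
By Henderson-Hasselbalch, pH = pKa + log([A^-]/[HA]) = 3.35 + log(0.002397/0.002993) = 3.35 + (-0.10) = 3.25.

3.25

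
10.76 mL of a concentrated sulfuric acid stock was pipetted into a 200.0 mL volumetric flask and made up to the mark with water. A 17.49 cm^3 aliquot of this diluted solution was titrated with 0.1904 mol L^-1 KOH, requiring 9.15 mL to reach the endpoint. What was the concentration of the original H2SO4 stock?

n(KOH) = 0.1904 x 0.009150 = 0.001742 mol.
n(H2SO4) in the aliquot = 0.001742 x 1/2 = 0.0008711 mol.
[diluted H2SO4] = 0.0008711 / 0.01749 = 0.04980 M.
Dilution factor = 200.0/10.76 = 18.59, so [stock] = 0.04980 x 18.59 = 0.926 M.

0.926 M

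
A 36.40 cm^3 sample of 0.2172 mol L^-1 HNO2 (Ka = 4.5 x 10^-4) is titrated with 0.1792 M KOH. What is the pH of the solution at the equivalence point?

n(HNO2) = 0.2172 x 0.03640 = 0.007906 mol; V(KOH) at equivalence = 0.007906/0.1792 = 0.04412 L.
At equivalence all the acid is converted to NO2-; total volume = 0.03640 + 0.04412 = 0.08052 L, so [NO2-] = 0.007906/0.08052 = 0.09819 M.
Kb = Kw/Ka = 1.0e-14 / 4.5 x 10^-4 = 2.22e-11.
[OH^-] = sqrt(Kb x [NO2-]) = sqrt(2.22e-11 x 0.09819) = 1.48e-6 M.
pOH = 5.83, so pH = 14.00 - 5.83 = 8.17.

8.17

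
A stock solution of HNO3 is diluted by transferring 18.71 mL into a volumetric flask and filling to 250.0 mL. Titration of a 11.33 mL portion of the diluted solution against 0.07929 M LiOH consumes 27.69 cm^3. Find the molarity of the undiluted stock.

n(LiOH) = 0.07929 x 0.02769 = 0.002196 mol.
n(HNO3) in the aliquot = 0.002196 mol.
[diluted HNO3] = 0.002196 / 0.01133 = 0.1938 M.
Dilution factor = 250.0/18.71 = 13.36, so [stock] = 0.1938 x 13.36 = 2.59 M.

2.59 M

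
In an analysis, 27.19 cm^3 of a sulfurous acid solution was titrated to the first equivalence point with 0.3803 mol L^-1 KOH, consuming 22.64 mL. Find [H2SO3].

n(KOH) = 0.3803 x 0.02264 = 0.008610 mol.
At the first equivalence point, 1 mol OH^- react per mol H2SO3, so n(H2SO3) = 0.008610 / 1 = 0.008610 mol.
[H2SO3] = 0.008610 / 0.02719 L = 0.317 M.

0.317 M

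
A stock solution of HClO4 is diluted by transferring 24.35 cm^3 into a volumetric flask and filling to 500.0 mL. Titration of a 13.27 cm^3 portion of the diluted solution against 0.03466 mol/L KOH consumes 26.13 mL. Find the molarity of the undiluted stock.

1.40 M

n(KOH) = 0.03466 x 0.02613 = 0.0009057 mol.
n(HClO4) in the aliquot = 0.0009057 mol.
[diluted HClO4] = 0.0009057 / 0.01327 = 0.06825 M.
Dilution factor = 500.0/24.35 = 20.53, so [stock] = 0.06825 x 20.53 = 1.40 M.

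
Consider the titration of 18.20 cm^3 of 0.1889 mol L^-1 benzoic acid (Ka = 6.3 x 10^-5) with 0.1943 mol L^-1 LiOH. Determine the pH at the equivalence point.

n(C6H5COOH) = 0.1889 x 0.01820 = 0.003438 mol; V(LiOH) at equivalence = 0.003438/0.1943 = 0.01769 L.
At equivalence all the acid is converted to C6H5COO-; total volume = 0.01820 + 0.01769 = 0.03589 L, so [C6H5COO-] = 0.003438/0.03589 = 0.09578 M.
Kb = Kw/Ka = 1.0e-14 / 6.3 x 10^-5 = 1.59e-10.
[OH^-] = sqrt(Kb x [C6H5COO-]) = sqrt(1.59e-10 x 0.09578) = 3.90e-6 M.
pOH = 5.41, so pH = 14.00 - 5.41 = 8.59.

8.59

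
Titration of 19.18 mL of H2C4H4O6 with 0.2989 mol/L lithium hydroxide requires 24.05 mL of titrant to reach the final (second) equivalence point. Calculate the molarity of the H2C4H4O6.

0.187 M

n(LiOH) = 0.2989 x 0.02405 = 0.007189 mol.
At the final (second) equivalence point, 2 mol OH^- react per mol H2C4H4O6, so n(H2C4H4O6) = 0.007189 / 2 = 0.003594 mol.
[H2C4H4O6] = 0.003594 / 0.01918 L = 0.187 M.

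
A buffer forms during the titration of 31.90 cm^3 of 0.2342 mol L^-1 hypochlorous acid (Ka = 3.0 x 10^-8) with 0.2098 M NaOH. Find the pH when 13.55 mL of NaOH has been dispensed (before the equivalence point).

7.31

Initial n(HClO) = 0.2342 x 0.03190 = 0.007471 mol.
n(NaOH) added = 0.2098 x 0.01355 = 0.002843 mol, converting that many moles of HClO to ClO-.
Remaining n(HClO) = 0.004628 mol; n(ClO-) = 0.002843 mol.
By Henderson-Hasselbalch, pH = pKa + log([A^-]/[HA]) = 7.52 + log(0.002843/0.004628) = 7.52 + (-0.21) = 7.31.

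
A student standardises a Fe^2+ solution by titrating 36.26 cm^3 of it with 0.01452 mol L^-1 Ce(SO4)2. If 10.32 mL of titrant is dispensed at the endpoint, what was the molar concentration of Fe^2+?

0.00413 M

n(Ce(SO4)2) = 0.01452 x 0.01032 = 0.0001498 mol.
From the balanced equation, 1 mol Ce(SO4)2 reacts with 1 mol Fe^2+, so n(Fe^2+) = 0.0001498 x 1/1 = 0.0001498 mol.
[Fe^2+] = 0.0001498 / 0.03626 L = 0.00413 M.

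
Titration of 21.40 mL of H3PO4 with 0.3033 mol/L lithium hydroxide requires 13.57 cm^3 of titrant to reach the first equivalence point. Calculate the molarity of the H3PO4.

0.192 M

n(LiOH) = 0.3033 x 0.01357 = 0.004116 mol.
At the first equivalence point, 1 mol OH^- react per mol H3PO4, so n(H3PO4) = 0.004116 / 1 = 0.004116 mol.
[H3PO4] = 0.004116 / 0.02140 L = 0.192 M.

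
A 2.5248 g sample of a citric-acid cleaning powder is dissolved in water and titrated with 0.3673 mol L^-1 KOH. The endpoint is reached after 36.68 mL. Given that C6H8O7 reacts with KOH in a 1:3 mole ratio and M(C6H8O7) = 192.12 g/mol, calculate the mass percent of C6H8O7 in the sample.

34.2%

n(KOH) = 0.3673 x 0.03668 = 0.01347 mol.
n(C6H8O7) = 0.01347 / 3 = 0.004491 mol.
mass of C6H8O7 = 0.004491 x 192.12 = 0.8628 g.
% purity = 0.8628 / 2.5248 x 100 = 34.2%.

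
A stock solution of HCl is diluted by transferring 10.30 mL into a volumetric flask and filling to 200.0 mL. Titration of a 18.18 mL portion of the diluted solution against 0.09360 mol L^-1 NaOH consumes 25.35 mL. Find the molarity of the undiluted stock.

2.53 M

n(NaOH) = 0.09360 x 0.02535 = 0.002373 mol.
n(HCl) in the aliquot = 0.002373 mol.
[diluted HCl] = 0.002373 / 0.01818 = 0.1305 M.
Dilution factor = 200.0/10.30 = 19.42, so [stock] = 0.1305 x 19.42 = 2.53 M.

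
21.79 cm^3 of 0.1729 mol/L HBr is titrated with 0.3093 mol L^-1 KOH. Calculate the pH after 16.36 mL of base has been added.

n(acid) = 0.1729 x 0.02179 = 0.003767 mol; n(KOH) added = 0.3093 x 0.01636 = 0.005060 mol.
Base is in excess by 0.005060 - 0.003767 = 0.001293 mol in a total volume of 0.03815 L.
[OH^-] = 0.001293/0.03815 = 0.03388 M, so pOH = 1.47 and pH = 14.00 - 1.47 = 12.53.

12.53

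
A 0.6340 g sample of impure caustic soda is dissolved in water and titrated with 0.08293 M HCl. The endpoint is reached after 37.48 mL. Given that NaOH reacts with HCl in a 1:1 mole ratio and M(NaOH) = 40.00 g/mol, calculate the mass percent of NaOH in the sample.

19.6%

n(HCl) = 0.08293 x 0.03748 = 0.003108 mol.
n(NaOH) = 0.003108 / 1 = 0.003108 mol.
mass of NaOH = 0.003108 x 40.00 = 0.1243 g.
% purity = 0.1243 / 0.6340 x 100 = 19.6%.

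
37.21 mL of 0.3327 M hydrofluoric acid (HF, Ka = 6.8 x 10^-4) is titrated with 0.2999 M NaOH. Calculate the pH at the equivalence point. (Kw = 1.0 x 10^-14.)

8.18

n(HF) = 0.3327 x 0.03721 = 0.01238 mol; V(NaOH) at equivalence = 0.01238/0.2999 = 0.04128 L.
At equivalence all the acid is converted to F-; total volume = 0.03721 + 0.04128 = 0.07849 L, so [F-] = 0.01238/0.07849 = 0.1577 M.
Kb = Kw/Ka = 1.0e-14 / 6.8 x 10^-4 = 1.47e-11.
[OH^-] = sqrt(Kb x [F-]) = sqrt(1.47e-11 x 0.1577) = 1.52e-6 M.
pOH = 5.82, so pH = 14.00 - 5.82 = 8.18.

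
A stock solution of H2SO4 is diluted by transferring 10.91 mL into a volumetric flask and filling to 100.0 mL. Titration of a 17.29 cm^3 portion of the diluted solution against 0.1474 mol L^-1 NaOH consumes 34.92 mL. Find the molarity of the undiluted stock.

n(NaOH) = 0.1474 x 0.03492 = 0.005147 mol.
n(H2SO4) in the aliquot = 0.005147 x 1/2 = 0.002574 mol.
[diluted H2SO4] = 0.002574 / 0.01729 = 0.1488 M.
Dilution factor = 100.0/10.91 = 9.166, so [stock] = 0.1488 x 9.166 = 1.36 M.

1.36 M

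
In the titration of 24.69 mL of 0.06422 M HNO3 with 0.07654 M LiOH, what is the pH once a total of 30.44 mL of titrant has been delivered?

n(acid) = 0.06422 x 0.02469 = 0.001586 mol; n(LiOH) added = 0.07654 x 0.03044 = 0.002330 mol.
Base is in excess by 0.002330 - 0.001586 = 0.0007443 mol in a total volume of 0.05513 L.
[OH^-] = 0.0007443/0.05513 = 0.01350 M, so pOH = 1.87 and pH = 14.00 - 1.87 = 12.13.

12.13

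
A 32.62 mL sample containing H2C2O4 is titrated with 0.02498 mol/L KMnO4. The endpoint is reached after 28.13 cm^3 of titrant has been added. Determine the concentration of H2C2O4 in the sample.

0.0539 M

n(KMnO4) = 0.02498 x 0.02813 = 0.0007027 mol.
From the balanced equation, 2 mol KMnO4 reacts with 5 mol H2C2O4, so n(H2C2O4) = 0.0007027 x 5/2 = 0.001757 mol.
[H2C2O4] = 0.001757 / 0.03262 L = 0.0539 M.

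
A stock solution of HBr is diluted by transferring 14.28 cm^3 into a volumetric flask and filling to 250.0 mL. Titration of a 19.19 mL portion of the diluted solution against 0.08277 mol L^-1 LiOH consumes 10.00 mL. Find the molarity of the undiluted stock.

0.755 M

n(LiOH) = 0.08277 x 0.01000 = 0.0008277 mol.
n(HBr) in the aliquot = 0.0008277 mol.
[diluted HBr] = 0.0008277 / 0.01919 = 0.04313 M.
Dilution factor = 250.0/14.28 = 17.51, so [stock] = 0.04313 x 17.51 = 0.755 M.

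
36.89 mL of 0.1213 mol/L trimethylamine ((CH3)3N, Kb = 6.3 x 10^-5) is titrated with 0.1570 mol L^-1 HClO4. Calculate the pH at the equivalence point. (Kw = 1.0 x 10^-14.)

5.48

n((CH3)3N) = 0.1213 x 0.03689 = 0.004475 mol; V(HClO4) at equivalence = 0.004475/0.1570 = 0.02850 L.
At equivalence the base is fully converted to (CH3)3NH+; total volume = 0.06539 L, so [(CH3)3NH+] = 0.004475/0.06539 = 0.06843 M.
Ka((CH3)3NH+) = Kw/Kb = 1.0e-14 / 6.3 x 10^-5 = 1.59e-10.
[H^+] = sqrt(Ka x [(CH3)3NH+]) = sqrt(1.59e-10 x 0.06843) = 3.30e-6 M.
pH = -log(3.30e-6) = 5.48.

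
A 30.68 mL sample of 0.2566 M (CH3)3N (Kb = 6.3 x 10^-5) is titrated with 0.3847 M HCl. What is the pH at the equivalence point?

5.31

n((CH3)3N) = 0.2566 x 0.03068 = 0.007872 mol; V(HCl) at equivalence = 0.007872/0.3847 = 0.02046 L.
At equivalence the base is fully converted to (CH3)3NH+; total volume = 0.05114 L, so [(CH3)3NH+] = 0.007872/0.05114 = 0.1539 M.
Ka((CH3)3NH+) = Kw/Kb = 1.0e-14 / 6.3 x 10^-5 = 1.59e-10.
[H^+] = sqrt(Ka x [(CH3)3NH+]) = sqrt(1.59e-10 x 0.1539) = 4.94e-6 M.
pH = -log(4.94e-6) = 5.31.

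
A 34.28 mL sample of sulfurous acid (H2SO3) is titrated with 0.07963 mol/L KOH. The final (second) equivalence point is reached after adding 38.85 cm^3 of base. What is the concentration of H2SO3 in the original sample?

n(KOH) = 0.07963 x 0.03885 = 0.003094 mol.
At the final (second) equivalence point, 2 mol OH^- react per mol H2SO3, so n(H2SO3) = 0.003094 / 2 = 0.001547 mol.
[H2SO3] = 0.001547 / 0.03428 L = 0.0451 M.

0.0451 M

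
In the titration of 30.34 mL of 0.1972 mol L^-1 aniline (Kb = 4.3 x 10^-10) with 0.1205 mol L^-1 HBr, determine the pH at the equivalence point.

n(C6H5NH2) = 0.1972 x 0.03034 = 0.005983 mol; V(HBr) at equivalence = 0.005983/0.1205 = 0.04965 L.
At equivalence the base is fully converted to C6H5NH3+; total volume = 0.07999 L, so [C6H5NH3+] = 0.005983/0.07999 = 0.07480 M.
Ka(C6H5NH3+) = Kw/Kb = 1.0e-14 / 4.3 x 10^-10 = 2.33e-5.
[H^+] = sqrt(Ka x [C6H5NH3+]) = sqrt(2.33e-5 x 0.07480) = 0.00132 M.
pH = -log(0.00132) = 2.88.

2.88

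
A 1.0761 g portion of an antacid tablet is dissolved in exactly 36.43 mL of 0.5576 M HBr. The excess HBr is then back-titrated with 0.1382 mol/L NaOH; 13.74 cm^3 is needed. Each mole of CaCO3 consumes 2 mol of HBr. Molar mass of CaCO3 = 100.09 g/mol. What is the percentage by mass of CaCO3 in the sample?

85.6%

Total n(HBr) added = 0.5576 x 0.03643 = 0.02031 mol.
n(NaOH) used = 0.1382 x 0.01374 = 0.001899 mol, which equals the excess n(HBr).
So n(HBr) consumed by the sample = 0.02031 - 0.001899 = 0.01841 mol.
n(CaCO3) = 0.01841 / 2 = 0.009207 mol.
mass CaCO3 = 0.009207 x 100.09 = 0.9216 g, so %CaCO3 = 0.9216/1.0761 x 100 = 85.6%.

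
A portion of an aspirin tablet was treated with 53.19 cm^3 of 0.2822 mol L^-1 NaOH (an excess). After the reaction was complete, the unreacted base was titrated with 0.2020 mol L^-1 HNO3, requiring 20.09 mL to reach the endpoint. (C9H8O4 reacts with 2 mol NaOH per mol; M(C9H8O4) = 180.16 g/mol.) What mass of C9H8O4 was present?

0.987 g

Total n(NaOH) added = 0.2822 x 0.05319 = 0.01501 mol.
n(HNO3) used = 0.2020 x 0.02009 = 0.004058 mol, which equals the excess n(NaOH).
So n(NaOH) consumed by the sample = 0.01501 - 0.004058 = 0.01095 mol.
n(C9H8O4) = 0.01095 / 2 = 0.005476 mol.
mass = 0.005476 mol x 180.16 g/mol = 0.987 g.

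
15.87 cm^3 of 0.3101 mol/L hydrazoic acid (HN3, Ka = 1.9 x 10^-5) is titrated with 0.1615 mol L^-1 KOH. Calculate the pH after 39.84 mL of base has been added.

12.43

n(acid) = 0.3101 x 0.01587 = 0.004921 mol; n(KOH) added = 0.1615 x 0.03984 = 0.006434 mol.
Base is in excess by 0.006434 - 0.004921 = 0.001513 mol in a total volume of 0.05571 L.
[OH^-] = 0.001513/0.05571 = 0.02716 M, so pOH = 1.57 and pH = 14.00 - 1.57 = 12.43.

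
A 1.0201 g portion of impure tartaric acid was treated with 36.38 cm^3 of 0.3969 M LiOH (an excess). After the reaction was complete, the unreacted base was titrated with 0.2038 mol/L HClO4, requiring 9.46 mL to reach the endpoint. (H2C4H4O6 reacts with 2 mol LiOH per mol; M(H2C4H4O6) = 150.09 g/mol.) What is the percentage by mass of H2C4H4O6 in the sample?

92.0%

Total n(LiOH) added = 0.3969 x 0.03638 = 0.01444 mol.
n(HClO4) used = 0.2038 x 0.009460 = 0.001928 mol, which equals the excess n(LiOH).
So n(LiOH) consumed by the sample = 0.01444 - 0.001928 = 0.01251 mol.
n(H2C4H4O6) = 0.01251 / 2 = 0.006256 mol.
mass H2C4H4O6 = 0.006256 x 150.09 = 0.9389 g, so %H2C4H4O6 = 0.9389/1.0201 x 100 = 92.0%.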